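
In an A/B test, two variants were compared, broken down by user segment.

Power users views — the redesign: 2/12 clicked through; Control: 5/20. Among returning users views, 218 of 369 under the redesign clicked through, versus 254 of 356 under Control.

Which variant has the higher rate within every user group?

Control

Power users: the redesign 2/12 = 16.7%, Control 5/20 = 25.0% → Control
Returning users: the redesign 218/369 = 59.1%, Control 254/356 = 71.3% → Control
Control has the higher rate in both groups.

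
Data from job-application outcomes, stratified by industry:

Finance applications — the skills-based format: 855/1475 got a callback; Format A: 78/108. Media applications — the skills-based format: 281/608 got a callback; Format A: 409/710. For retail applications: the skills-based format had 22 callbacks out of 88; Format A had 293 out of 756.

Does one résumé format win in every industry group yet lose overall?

Yes

Finance: the skills-based format 855/1475 = 58.0%, Format A 78/108 = 72.2% → Format A
Media: the skills-based format 281/608 = 46.2%, Format A 409/710 = 57.6% → Format A
Retail: the skills-based format 22/88 = 25.0%, Format A 293/756 = 38.8% → Format A
Overall: the skills-based format 1158/2171 = 53.3%, Format A 780/1574 = 49.6% → the skills-based format
Format A wins each industry group but the skills-based format wins overall — the comparison reverses. Format A's applications skew toward retail, which has a lower base rate.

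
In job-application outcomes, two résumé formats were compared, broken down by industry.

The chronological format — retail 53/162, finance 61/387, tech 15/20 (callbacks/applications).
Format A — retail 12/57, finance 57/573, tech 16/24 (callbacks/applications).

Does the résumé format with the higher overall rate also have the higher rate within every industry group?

Yes

Retail: the chronological format 53/162 = 32.7%, Format A 12/57 = 21.1% → the chronological format
Finance: the chronological format 61/387 = 15.8%, Format A 57/573 = 9.9% → the chronological format
Tech: the chronological format 15/20 = 75.0%, Format A 16/24 = 66.7% → the chronological format
Overall: the chronological format 129/569 = 22.7%, Format A 85/654 = 13.0% → the chronological format
The chronological format wins overall and in every industry group — no reversal.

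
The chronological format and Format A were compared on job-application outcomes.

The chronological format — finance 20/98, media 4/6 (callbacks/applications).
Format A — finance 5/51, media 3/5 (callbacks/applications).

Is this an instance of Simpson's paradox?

No

Finance: the chronological format 20/98 = 20.4%, Format A 5/51 = 9.8% → the chronological format
Media: the chronological format 4/6 = 66.7%, Format A 3/5 = 60.0% → the chronological format
Overall: the chronological format 24/104 = 23.1%, Format A 8/56 = 14.3% → the chronological format
The chronological format wins overall and in every industry group — no reversal.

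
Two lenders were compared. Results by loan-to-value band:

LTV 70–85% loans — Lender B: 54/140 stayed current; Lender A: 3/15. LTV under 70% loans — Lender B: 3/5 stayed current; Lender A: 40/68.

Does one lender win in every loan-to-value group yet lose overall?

Yes

LTV 70–85%: Lender B 54/140 = 38.6%, Lender A 3/15 = 20.0% → Lender B
LTV under 70%: Lender B 3/5 = 60.0%, Lender A 40/68 = 58.8% → Lender B
Overall: Lender B 57/145 = 39.3%, Lender A 43/83 = 51.8% → Lender A
Lender B wins each loan-to-value group but Lender A wins overall — the comparison reverses. Lender B's loans skew toward LTV 70–85%, which has a lower base rate.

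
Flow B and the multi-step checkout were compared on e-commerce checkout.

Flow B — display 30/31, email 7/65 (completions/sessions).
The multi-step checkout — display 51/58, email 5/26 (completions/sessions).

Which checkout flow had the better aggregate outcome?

Display: Flow B 30/31 = 96.8%, the multi-step checkout 51/58 = 87.9% → Flow B
Email: Flow B 7/65 = 10.8%, the multi-step checkout 5/26 = 19.2% → the multi-step checkout
Overall: Flow B 37/96 = 38.5%, the multi-step checkout 56/84 = 66.7% → the multi-step checkout
(Neither sweeps every traffic group, but the multi-step checkout has the higher pooled rate.)

the multi-step checkout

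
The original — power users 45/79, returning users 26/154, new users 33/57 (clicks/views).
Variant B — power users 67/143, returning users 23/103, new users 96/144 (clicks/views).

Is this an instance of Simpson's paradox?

Power users: the original 45/79 = 57.0%, Variant B 67/143 = 46.9% → the original
Returning users: the original 26/154 = 16.9%, Variant B 23/103 = 22.3% → Variant B
New users: the original 33/57 = 57.9%, Variant B 96/144 = 66.7% → Variant B
Overall: the original 104/290 = 35.9%, Variant B 186/390 = 47.7% → Variant B
Neither sweeps: the original wins 1 of 3 groups, Variant B wins 2. Variant B wins overall but not every group — no Simpson reversal.

No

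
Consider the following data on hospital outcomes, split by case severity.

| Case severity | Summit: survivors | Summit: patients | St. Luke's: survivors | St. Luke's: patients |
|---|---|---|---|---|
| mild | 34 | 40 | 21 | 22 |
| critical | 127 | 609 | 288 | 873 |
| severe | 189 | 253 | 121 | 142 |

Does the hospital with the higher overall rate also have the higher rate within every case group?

Mild: Summit 34/40 = 85.0%, St. Luke's 21/22 = 95.5% → St. Luke's
Critical: Summit 127/609 = 20.9%, St. Luke's 288/873 = 33.0% → St. Luke's
Severe: Summit 189/253 = 74.7%, St. Luke's 121/142 = 85.2% → St. Luke's
Overall: Summit 350/902 = 38.8%, St. Luke's 430/1037 = 41.5% → St. Luke's
St. Luke's wins overall and in every case group — no reversal.

Yes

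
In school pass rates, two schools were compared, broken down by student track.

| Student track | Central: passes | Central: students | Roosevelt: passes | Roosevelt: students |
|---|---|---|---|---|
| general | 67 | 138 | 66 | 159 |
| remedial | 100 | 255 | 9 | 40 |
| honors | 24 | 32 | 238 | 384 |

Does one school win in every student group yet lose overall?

Yes

General: Central 67/138 = 48.6%, Roosevelt 66/159 = 41.5% → Central
Remedial: Central 100/255 = 39.2%, Roosevelt 9/40 = 22.5% → Central
Honors: Central 24/32 = 75.0%, Roosevelt 238/384 = 62.0% → Central
Overall: Central 191/425 = 44.9%, Roosevelt 313/583 = 53.7% → Roosevelt
Central wins each student group but Roosevelt wins overall — the comparison reverses. Central's students skew toward remedial, which has a lower base rate.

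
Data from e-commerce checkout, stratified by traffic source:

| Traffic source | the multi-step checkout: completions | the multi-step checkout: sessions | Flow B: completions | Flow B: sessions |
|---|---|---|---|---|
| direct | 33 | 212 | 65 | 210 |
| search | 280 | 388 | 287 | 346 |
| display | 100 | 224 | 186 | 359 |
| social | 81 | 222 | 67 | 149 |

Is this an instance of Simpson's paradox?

Direct: the multi-step checkout 33/212 = 15.6%, Flow B 65/210 = 31.0% → Flow B
Search: the multi-step checkout 280/388 = 72.2%, Flow B 287/346 = 82.9% → Flow B
Display: the multi-step checkout 100/224 = 44.6%, Flow B 186/359 = 51.8% → Flow B
Social: the multi-step checkout 81/222 = 36.5%, Flow B 67/149 = 45.0% → Flow B
Overall: the multi-step checkout 494/1046 = 47.2%, Flow B 605/1064 = 56.9% → Flow B
Flow B wins overall and in every traffic group — no reversal.

No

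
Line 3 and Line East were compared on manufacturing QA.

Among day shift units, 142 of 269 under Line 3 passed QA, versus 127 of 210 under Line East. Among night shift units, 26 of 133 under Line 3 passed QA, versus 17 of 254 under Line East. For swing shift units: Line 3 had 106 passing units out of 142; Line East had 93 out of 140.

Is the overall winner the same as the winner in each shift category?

Day shift: Line 3 142/269 = 52.8%, Line East 127/210 = 60.5% → Line East
Night shift: Line 3 26/133 = 19.5%, Line East 17/254 = 6.7% → Line 3
Swing shift: Line 3 106/142 = 74.6%, Line East 93/140 = 66.4% → Line 3
Overall: Line 3 274/544 = 50.4%, Line East 237/604 = 39.2% → Line 3
Neither sweeps: Line 3 wins 2 of 3 groups, Line East wins 1. Line 3 wins overall but not every group — no Simpson reversal.

No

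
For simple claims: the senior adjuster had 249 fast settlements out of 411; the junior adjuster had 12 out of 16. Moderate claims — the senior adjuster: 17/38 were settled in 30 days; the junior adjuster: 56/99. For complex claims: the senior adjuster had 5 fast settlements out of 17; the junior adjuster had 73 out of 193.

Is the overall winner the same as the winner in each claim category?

Simple: the senior adjuster 249/411 = 60.6%, the junior adjuster 12/16 = 75.0% → the junior adjuster
Moderate: the senior adjuster 17/38 = 44.7%, the junior adjuster 56/99 = 56.6% → the junior adjuster
Complex: the senior adjuster 5/17 = 29.4%, the junior adjuster 73/193 = 37.8% → the junior adjuster
Overall: the senior adjuster 271/466 = 58.2%, the junior adjuster 141/308 = 45.8% → the senior adjuster
The junior adjuster wins each claim group but the senior adjuster wins overall — the comparison reverses. The junior adjuster's claims skew toward complex, which has a lower base rate.

No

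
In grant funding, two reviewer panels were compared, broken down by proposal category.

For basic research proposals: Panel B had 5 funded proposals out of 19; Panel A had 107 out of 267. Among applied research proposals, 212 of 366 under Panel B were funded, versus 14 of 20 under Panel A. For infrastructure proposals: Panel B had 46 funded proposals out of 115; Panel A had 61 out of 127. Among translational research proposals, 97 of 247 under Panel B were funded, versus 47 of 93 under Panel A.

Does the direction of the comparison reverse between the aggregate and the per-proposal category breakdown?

Yes

Basic research: Panel B 5/19 = 26.3%, Panel A 107/267 = 40.1% → Panel A
Applied research: Panel B 212/366 = 57.9%, Panel A 14/20 = 70.0% → Panel A
Infrastructure: Panel B 46/115 = 40.0%, Panel A 61/127 = 48.0% → Panel A
Translational research: Panel B 97/247 = 39.3%, Panel A 47/93 = 50.5% → Panel A
Overall: Panel B 360/747 = 48.2%, Panel A 229/507 = 45.2% → Panel B
Panel A wins each proposal group but Panel B wins overall — the comparison reverses. Panel A's proposals skew toward basic research, which has a lower base rate.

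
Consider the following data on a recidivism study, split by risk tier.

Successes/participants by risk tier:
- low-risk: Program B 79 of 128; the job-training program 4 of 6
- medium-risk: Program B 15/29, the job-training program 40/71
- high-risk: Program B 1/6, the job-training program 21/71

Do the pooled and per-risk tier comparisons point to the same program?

Low-risk: Program B 79/128 = 61.7%, the job-training program 4/6 = 66.7% → the job-training program
Medium-risk: Program B 15/29 = 51.7%, the job-training program 40/71 = 56.3% → the job-training program
High-risk: Program B 1/6 = 16.7%, the job-training program 21/71 = 29.6% → the job-training program
Overall: Program B 95/163 = 58.3%, the job-training program 65/148 = 43.9% → Program B
The job-training program wins each risk group but Program B wins overall — the comparison reverses. The job-training program's participants skew toward high-risk, which has a lower base rate.

No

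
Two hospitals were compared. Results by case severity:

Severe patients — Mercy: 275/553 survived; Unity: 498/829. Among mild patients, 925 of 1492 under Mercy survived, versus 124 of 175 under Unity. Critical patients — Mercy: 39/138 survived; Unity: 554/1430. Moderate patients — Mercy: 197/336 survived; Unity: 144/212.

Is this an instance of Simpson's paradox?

Severe: Mercy 275/553 = 49.7%, Unity 498/829 = 60.1% → Unity
Mild: Mercy 925/1492 = 62.0%, Unity 124/175 = 70.9% → Unity
Critical: Mercy 39/138 = 28.3%, Unity 554/1430 = 38.7% → Unity
Moderate: Mercy 197/336 = 58.6%, Unity 144/212 = 67.9% → Unity
Overall: Mercy 1436/2519 = 57.0%, Unity 1320/2646 = 49.9% → Mercy
Unity wins each case group but Mercy wins overall — the comparison reverses. Unity's patients skew toward critical, which has a lower base rate.

Yes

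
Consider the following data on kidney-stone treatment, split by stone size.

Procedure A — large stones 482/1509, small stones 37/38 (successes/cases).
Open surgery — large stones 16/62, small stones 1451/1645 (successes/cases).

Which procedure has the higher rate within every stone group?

Procedure A

Large stones: Procedure A 482/1509 = 31.9%, open surgery 16/62 = 25.8% → Procedure A
Small stones: Procedure A 37/38 = 97.4%, open surgery 1451/1645 = 88.2% → Procedure A
Procedure A has the higher rate in both groups.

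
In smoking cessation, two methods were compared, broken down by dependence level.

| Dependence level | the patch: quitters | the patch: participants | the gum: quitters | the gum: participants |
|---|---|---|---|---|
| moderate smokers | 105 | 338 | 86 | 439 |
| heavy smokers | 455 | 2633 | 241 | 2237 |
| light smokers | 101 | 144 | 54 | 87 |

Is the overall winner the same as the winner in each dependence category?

Yes

Moderate smokers: the patch 105/338 = 31.1%, the gum 86/439 = 19.6% → the patch
Heavy smokers: the patch 455/2633 = 17.3%, the gum 241/2237 = 10.8% → the patch
Light smokers: the patch 101/144 = 70.1%, the gum 54/87 = 62.1% → the patch
Overall: the patch 661/3115 = 21.2%, the gum 381/2763 = 13.8% → the patch
The patch wins overall and in every dependence group — no reversal.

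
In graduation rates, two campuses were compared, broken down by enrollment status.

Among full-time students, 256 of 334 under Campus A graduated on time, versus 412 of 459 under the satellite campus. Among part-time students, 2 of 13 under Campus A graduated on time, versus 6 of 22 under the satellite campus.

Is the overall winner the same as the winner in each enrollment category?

Yes

Full-time: Campus A 256/334 = 76.6%, the satellite campus 412/459 = 89.8% → the satellite campus
Part-time: Campus A 2/13 = 15.4%, the satellite campus 6/22 = 27.3% → the satellite campus
Overall: Campus A 258/347 = 74.4%, the satellite campus 418/481 = 86.9% → the satellite campus
The satellite campus wins overall and in every enrollment group — no reversal.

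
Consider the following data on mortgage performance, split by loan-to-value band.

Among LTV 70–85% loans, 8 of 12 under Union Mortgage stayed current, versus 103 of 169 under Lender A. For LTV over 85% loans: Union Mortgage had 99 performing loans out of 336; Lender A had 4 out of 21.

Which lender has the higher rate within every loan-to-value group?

LTV 70–85%: Union Mortgage 8/12 = 66.7%, Lender A 103/169 = 60.9% → Union Mortgage
LTV over 85%: Union Mortgage 99/336 = 29.5%, Lender A 4/21 = 19.0% → Union Mortgage
Union Mortgage has the higher rate in both groups.

Union Mortgage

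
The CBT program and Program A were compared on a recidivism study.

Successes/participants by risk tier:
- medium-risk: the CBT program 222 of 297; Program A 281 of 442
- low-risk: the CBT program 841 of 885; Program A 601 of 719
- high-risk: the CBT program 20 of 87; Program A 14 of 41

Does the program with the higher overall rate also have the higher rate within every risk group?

No

Medium-risk: the CBT program 222/297 = 74.7%, Program A 281/442 = 63.6% → the CBT program
Low-risk: the CBT program 841/885 = 95.0%, Program A 601/719 = 83.6% → the CBT program
High-risk: the CBT program 20/87 = 23.0%, Program A 14/41 = 34.1% → Program A
Overall: the CBT program 1083/1269 = 85.3%, Program A 896/1202 = 74.5% → the CBT program
Neither sweeps: the CBT program wins 2 of 3 groups, Program A wins 1. The CBT program wins overall but not every group — no Simpson reversal.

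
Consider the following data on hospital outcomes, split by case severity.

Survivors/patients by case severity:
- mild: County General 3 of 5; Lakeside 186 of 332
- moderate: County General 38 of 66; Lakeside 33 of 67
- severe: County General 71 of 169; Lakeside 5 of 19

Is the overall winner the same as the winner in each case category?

No

Mild: County General 3/5 = 60.0%, Lakeside 186/332 = 56.0% → County General
Moderate: County General 38/66 = 57.6%, Lakeside 33/67 = 49.3% → County General
Severe: County General 71/169 = 42.0%, Lakeside 5/19 = 26.3% → County General
Overall: County General 112/240 = 46.7%, Lakeside 224/418 = 53.6% → Lakeside
County General wins each case group but Lakeside wins overall — the comparison reverses. County General's patients skew toward severe, which has a lower base rate.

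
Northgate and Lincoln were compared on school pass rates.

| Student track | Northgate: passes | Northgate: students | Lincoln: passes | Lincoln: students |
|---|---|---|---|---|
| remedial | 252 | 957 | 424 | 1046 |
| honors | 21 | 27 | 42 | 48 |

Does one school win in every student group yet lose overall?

Remedial: Northgate 252/957 = 26.3%, Lincoln 424/1046 = 40.5% → Lincoln
Honors: Northgate 21/27 = 77.8%, Lincoln 42/48 = 87.5% → Lincoln
Overall: Northgate 273/984 = 27.7%, Lincoln 466/1094 = 42.6% → Lincoln
Lincoln wins overall and in every student group — no reversal.

No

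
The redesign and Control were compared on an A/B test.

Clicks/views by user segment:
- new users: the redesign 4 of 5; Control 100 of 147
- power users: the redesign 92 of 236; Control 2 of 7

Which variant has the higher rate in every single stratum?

New users: the redesign 4/5 = 80.0%, Control 100/147 = 68.0% → the redesign
Power users: the redesign 92/236 = 39.0%, Control 2/7 = 28.6% → the redesign
The redesign has the higher rate in both groups.

the redesign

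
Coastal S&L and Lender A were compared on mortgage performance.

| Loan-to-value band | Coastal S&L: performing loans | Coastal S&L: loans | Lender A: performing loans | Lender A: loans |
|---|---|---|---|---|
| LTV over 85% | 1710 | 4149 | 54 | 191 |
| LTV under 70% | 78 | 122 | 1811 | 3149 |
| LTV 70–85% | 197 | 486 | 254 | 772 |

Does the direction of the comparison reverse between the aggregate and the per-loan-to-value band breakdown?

Yes

LTV over 85%: Coastal S&L 1710/4149 = 41.2%, Lender A 54/191 = 28.3% → Coastal S&L
LTV under 70%: Coastal S&L 78/122 = 63.9%, Lender A 1811/3149 = 57.5% → Coastal S&L
LTV 70–85%: Coastal S&L 197/486 = 40.5%, Lender A 254/772 = 32.9% → Coastal S&L
Overall: Coastal S&L 1985/4757 = 41.7%, Lender A 2119/4112 = 51.5% → Lender A
Coastal S&L wins each loan-to-value group but Lender A wins overall — the comparison reverses. Coastal S&L's loans skew toward LTV over 85%, which has a lower base rate.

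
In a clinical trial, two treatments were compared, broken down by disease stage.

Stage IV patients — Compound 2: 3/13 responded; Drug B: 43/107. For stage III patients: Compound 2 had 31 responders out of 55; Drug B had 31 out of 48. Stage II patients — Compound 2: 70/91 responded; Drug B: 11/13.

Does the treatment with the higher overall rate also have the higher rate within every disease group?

No

Stage IV: Compound 2 3/13 = 23.1%, Drug B 43/107 = 40.2% → Drug B
Stage III: Compound 2 31/55 = 56.4%, Drug B 31/48 = 64.6% → Drug B
Stage II: Compound 2 70/91 = 76.9%, Drug B 11/13 = 84.6% → Drug B
Overall: Compound 2 104/159 = 65.4%, Drug B 85/168 = 50.6% → Compound 2
Drug B wins each disease group but Compound 2 wins overall — the comparison reverses. Drug B's patients skew toward stage IV, which has a lower base rate.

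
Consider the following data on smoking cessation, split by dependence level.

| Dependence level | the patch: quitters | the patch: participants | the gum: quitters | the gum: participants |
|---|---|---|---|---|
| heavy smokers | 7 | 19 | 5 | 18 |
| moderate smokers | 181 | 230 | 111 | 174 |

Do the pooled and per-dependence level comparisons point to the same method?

Yes

Heavy smokers: the patch 7/19 = 36.8%, the gum 5/18 = 27.8% → the patch
Moderate smokers: the patch 181/230 = 78.7%, the gum 111/174 = 63.8% → the patch
Overall: the patch 188/249 = 75.5%, the gum 116/192 = 60.4% → the patch
The patch wins overall and in every dependence group — no reversal.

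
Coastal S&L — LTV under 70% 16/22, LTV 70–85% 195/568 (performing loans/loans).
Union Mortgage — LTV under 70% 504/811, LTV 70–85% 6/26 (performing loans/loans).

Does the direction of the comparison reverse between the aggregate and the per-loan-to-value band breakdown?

Yes

LTV under 70%: Coastal S&L 16/22 = 72.7%, Union Mortgage 504/811 = 62.1% → Coastal S&L
LTV 70–85%: Coastal S&L 195/568 = 34.3%, Union Mortgage 6/26 = 23.1% → Coastal S&L
Overall: Coastal S&L 211/590 = 35.8%, Union Mortgage 510/837 = 60.9% → Union Mortgage
Coastal S&L wins each loan-to-value group but Union Mortgage wins overall — the comparison reverses. Coastal S&L's loans skew toward LTV 70–85%, which has a lower base rate.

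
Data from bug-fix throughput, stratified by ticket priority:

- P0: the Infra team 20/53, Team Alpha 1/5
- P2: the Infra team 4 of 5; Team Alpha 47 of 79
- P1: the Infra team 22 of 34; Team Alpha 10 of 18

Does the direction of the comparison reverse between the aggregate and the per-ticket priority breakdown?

Yes

P0: the Infra team 20/53 = 37.7%, Team Alpha 1/5 = 20.0% → the Infra team
P2: the Infra team 4/5 = 80.0%, Team Alpha 47/79 = 59.5% → the Infra team
P1: the Infra team 22/34 = 64.7%, Team Alpha 10/18 = 55.6% → the Infra team
Overall: the Infra team 46/92 = 50.0%, Team Alpha 58/102 = 56.9% → Team Alpha
The Infra team wins each ticket group but Team Alpha wins overall — the comparison reverses. The Infra team's tickets skew toward P0, which has a lower base rate.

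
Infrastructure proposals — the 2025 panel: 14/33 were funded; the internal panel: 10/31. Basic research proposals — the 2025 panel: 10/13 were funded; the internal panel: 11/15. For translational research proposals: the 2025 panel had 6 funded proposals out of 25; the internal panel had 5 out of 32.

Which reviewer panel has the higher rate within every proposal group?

the 2025 panel

Infrastructure: the 2025 panel 14/33 = 42.4%, the internal panel 10/31 = 32.3% → the 2025 panel
Basic research: the 2025 panel 10/13 = 76.9%, the internal panel 11/15 = 73.3% → the 2025 panel
Translational research: the 2025 panel 6/25 = 24.0%, the internal panel 5/32 = 15.6% → the 2025 panel
The 2025 panel has the higher rate in all 3 groups.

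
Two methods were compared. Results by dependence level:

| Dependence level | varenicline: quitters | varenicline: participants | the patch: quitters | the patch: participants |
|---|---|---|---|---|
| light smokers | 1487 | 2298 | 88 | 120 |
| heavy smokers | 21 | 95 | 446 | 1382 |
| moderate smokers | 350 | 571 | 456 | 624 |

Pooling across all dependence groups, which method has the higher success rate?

varenicline

Light smokers: varenicline 1487/2298 = 64.7%, the patch 88/120 = 73.3% → the patch
Heavy smokers: varenicline 21/95 = 22.1%, the patch 446/1382 = 32.3% → the patch
Moderate smokers: varenicline 350/571 = 61.3%, the patch 456/624 = 73.1% → the patch
Overall: varenicline 1858/2964 = 62.7%, the patch 990/2126 = 46.6% → varenicline
(The patch wins every dependence group but varenicline wins overall — the patch's participants skew toward the low-rate heavy smokers group.)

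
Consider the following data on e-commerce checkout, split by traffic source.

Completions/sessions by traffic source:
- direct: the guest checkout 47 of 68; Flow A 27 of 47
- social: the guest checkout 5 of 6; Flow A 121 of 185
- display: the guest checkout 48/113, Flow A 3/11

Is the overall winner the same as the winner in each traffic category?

No

Direct: the guest checkout 47/68 = 69.1%, Flow A 27/47 = 57.4% → the guest checkout
Social: the guest checkout 5/6 = 83.3%, Flow A 121/185 = 65.4% → the guest checkout
Display: the guest checkout 48/113 = 42.5%, Flow A 3/11 = 27.3% → the guest checkout
Overall: the guest checkout 100/187 = 53.5%, Flow A 151/243 = 62.1% → Flow A
The guest checkout wins each traffic group but Flow A wins overall — the comparison reverses. The guest checkout's sessions skew toward display, which has a lower base rate.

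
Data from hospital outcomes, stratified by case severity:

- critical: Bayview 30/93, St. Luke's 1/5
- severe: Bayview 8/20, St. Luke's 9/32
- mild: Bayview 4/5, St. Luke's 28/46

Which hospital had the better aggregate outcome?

Critical: Bayview 30/93 = 32.3%, St. Luke's 1/5 = 20.0% → Bayview
Severe: Bayview 8/20 = 40.0%, St. Luke's 9/32 = 28.1% → Bayview
Mild: Bayview 4/5 = 80.0%, St. Luke's 28/46 = 60.9% → Bayview
Overall: Bayview 42/118 = 35.6%, St. Luke's 38/83 = 45.8% → St. Luke's
(Bayview wins every case group but St. Luke's wins overall — Bayview's patients skew toward the low-rate critical group.)

St. Luke's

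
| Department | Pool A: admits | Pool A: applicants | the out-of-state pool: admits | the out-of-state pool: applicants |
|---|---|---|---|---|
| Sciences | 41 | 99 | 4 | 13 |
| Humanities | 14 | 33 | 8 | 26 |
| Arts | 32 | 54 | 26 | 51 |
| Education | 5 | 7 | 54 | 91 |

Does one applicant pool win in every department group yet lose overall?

Sciences: Pool A 41/99 = 41.4%, the out-of-state pool 4/13 = 30.8% → Pool A
Humanities: Pool A 14/33 = 42.4%, the out-of-state pool 8/26 = 30.8% → Pool A
Arts: Pool A 32/54 = 59.3%, the out-of-state pool 26/51 = 51.0% → Pool A
Education: Pool A 5/7 = 71.4%, the out-of-state pool 54/91 = 59.3% → Pool A
Overall: Pool A 92/193 = 47.7%, the out-of-state pool 92/181 = 50.8% → the out-of-state pool
Pool A wins each department group but the out-of-state pool wins overall — the comparison reverses. Pool A's applicants skew toward Sciences, which has a lower base rate.

Yes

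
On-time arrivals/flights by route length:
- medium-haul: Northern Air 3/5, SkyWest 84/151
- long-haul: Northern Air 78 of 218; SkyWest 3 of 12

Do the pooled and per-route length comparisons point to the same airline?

Medium-haul: Northern Air 3/5 = 60.0%, SkyWest 84/151 = 55.6% → Northern Air
Long-haul: Northern Air 78/218 = 35.8%, SkyWest 3/12 = 25.0% → Northern Air
Overall: Northern Air 81/223 = 36.3%, SkyWest 87/163 = 53.4% → SkyWest
Northern Air wins each route group but SkyWest wins overall — the comparison reverses. Northern Air's flights skew toward long-haul, which has a lower base rate.

No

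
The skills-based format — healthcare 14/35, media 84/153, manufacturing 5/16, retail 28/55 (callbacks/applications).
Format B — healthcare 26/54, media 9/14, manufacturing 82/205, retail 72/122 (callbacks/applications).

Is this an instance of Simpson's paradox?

Healthcare: the skills-based format 14/35 = 40.0%, Format B 26/54 = 48.1% → Format B
Media: the skills-based format 84/153 = 54.9%, Format B 9/14 = 64.3% → Format B
Manufacturing: the skills-based format 5/16 = 31.2%, Format B 82/205 = 40.0% → Format B
Retail: the skills-based format 28/55 = 50.9%, Format B 72/122 = 59.0% → Format B
Overall: the skills-based format 131/259 = 50.6%, Format B 189/395 = 47.8% → the skills-based format
Format B wins each industry group but the skills-based format wins overall — the comparison reverses. Format B's applications skew toward manufacturing, which has a lower base rate.

Yes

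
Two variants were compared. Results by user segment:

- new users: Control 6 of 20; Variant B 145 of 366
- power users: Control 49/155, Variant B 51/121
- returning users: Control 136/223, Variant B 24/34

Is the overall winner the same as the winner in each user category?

New users: Control 6/20 = 30.0%, Variant B 145/366 = 39.6% → Variant B
Power users: Control 49/155 = 31.6%, Variant B 51/121 = 42.1% → Variant B
Returning users: Control 136/223 = 61.0%, Variant B 24/34 = 70.6% → Variant B
Overall: Control 191/398 = 48.0%, Variant B 220/521 = 42.2% → Control
Variant B wins each user group but Control wins overall — the comparison reverses. Variant B's views skew toward new users, which has a lower base rate.

No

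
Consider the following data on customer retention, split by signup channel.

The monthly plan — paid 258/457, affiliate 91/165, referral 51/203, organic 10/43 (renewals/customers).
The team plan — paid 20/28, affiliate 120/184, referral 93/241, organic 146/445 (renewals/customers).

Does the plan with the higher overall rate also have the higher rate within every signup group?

No

Paid: the monthly plan 258/457 = 56.5%, the team plan 20/28 = 71.4% → the team plan
Affiliate: the monthly plan 91/165 = 55.2%, the team plan 120/184 = 65.2% → the team plan
Referral: the monthly plan 51/203 = 25.1%, the team plan 93/241 = 38.6% → the team plan
Organic: the monthly plan 10/43 = 23.3%, the team plan 146/445 = 32.8% → the team plan
Overall: the monthly plan 410/868 = 47.2%, the team plan 379/898 = 42.2% → the monthly plan
The team plan wins each signup group but the monthly plan wins overall — the comparison reverses. The team plan's customers skew toward organic, which has a lower base rate.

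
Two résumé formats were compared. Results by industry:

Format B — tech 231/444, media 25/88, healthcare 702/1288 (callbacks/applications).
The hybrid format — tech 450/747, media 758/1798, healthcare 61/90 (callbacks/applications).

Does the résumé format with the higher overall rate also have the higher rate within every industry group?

Tech: Format B 231/444 = 52.0%, the hybrid format 450/747 = 60.2% → the hybrid format
Media: Format B 25/88 = 28.4%, the hybrid format 758/1798 = 42.2% → the hybrid format
Healthcare: Format B 702/1288 = 54.5%, the hybrid format 61/90 = 67.8% → the hybrid format
Overall: Format B 958/1820 = 52.6%, the hybrid format 1269/2635 = 48.2% → Format B
The hybrid format wins each industry group but Format B wins overall — the comparison reverses. The hybrid format's applications skew toward media, which has a lower base rate.

No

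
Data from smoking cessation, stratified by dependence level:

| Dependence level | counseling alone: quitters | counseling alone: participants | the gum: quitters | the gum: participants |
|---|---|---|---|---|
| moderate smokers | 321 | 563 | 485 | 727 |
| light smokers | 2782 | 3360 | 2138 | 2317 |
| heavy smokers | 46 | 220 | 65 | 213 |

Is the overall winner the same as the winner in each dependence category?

Yes

Moderate smokers: counseling alone 321/563 = 57.0%, the gum 485/727 = 66.7% → the gum
Light smokers: counseling alone 2782/3360 = 82.8%, the gum 2138/2317 = 92.3% → the gum
Heavy smokers: counseling alone 46/220 = 20.9%, the gum 65/213 = 30.5% → the gum
Overall: counseling alone 3149/4143 = 76.0%, the gum 2688/3257 = 82.5% → the gum
The gum wins overall and in every dependence group — no reversal.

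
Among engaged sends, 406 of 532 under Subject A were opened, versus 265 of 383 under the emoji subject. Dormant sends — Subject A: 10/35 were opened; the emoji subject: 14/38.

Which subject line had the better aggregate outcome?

Subject A

Engaged: Subject A 406/532 = 76.3%, the emoji subject 265/383 = 69.2% → Subject A
Dormant: Subject A 10/35 = 28.6%, the emoji subject 14/38 = 36.8% → the emoji subject
Overall: Subject A 416/567 = 73.4%, the emoji subject 279/421 = 66.3% → Subject A
(Neither sweeps every recipient group, but Subject A has the higher pooled rate.)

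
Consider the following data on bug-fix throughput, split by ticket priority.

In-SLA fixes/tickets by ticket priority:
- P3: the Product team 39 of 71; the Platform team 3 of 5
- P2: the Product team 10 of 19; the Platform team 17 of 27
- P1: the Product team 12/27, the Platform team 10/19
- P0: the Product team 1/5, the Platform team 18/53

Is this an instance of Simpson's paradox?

P3: the Product team 39/71 = 54.9%, the Platform team 3/5 = 60.0% → the Platform team
P2: the Product team 10/19 = 52.6%, the Platform team 17/27 = 63.0% → the Platform team
P1: the Product team 12/27 = 44.4%, the Platform team 10/19 = 52.6% → the Platform team
P0: the Product team 1/5 = 20.0%, the Platform team 18/53 = 34.0% → the Platform team
Overall: the Product team 62/122 = 50.8%, the Platform team 48/104 = 46.2% → the Product team
The Platform team wins each ticket group but the Product team wins overall — the comparison reverses. The Platform team's tickets skew toward P0, which has a lower base rate.

Yes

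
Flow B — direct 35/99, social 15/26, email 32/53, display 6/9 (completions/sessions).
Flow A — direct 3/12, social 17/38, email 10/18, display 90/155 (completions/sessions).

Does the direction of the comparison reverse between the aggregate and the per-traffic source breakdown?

Direct: Flow B 35/99 = 35.4%, Flow A 3/12 = 25.0% → Flow B
Social: Flow B 15/26 = 57.7%, Flow A 17/38 = 44.7% → Flow B
Email: Flow B 32/53 = 60.4%, Flow A 10/18 = 55.6% → Flow B
Display: Flow B 6/9 = 66.7%, Flow A 90/155 = 58.1% → Flow B
Overall: Flow B 88/187 = 47.1%, Flow A 120/223 = 53.8% → Flow A
Flow B wins each traffic group but Flow A wins overall — the comparison reverses. Flow B's sessions skew toward direct, which has a lower base rate.

Yes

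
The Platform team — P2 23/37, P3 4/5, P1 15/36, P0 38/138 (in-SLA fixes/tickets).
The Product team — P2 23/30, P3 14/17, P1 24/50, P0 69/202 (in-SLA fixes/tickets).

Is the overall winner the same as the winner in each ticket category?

Yes

P2: the Platform team 23/37 = 62.2%, the Product team 23/30 = 76.7% → the Product team
P3: the Platform team 4/5 = 80.0%, the Product team 14/17 = 82.4% → the Product team
P1: the Platform team 15/36 = 41.7%, the Product team 24/50 = 48.0% → the Product team
P0: the Platform team 38/138 = 27.5%, the Product team 69/202 = 34.2% → the Product team
Overall: the Platform team 80/216 = 37.0%, the Product team 130/299 = 43.5% → the Product team
The Product team wins overall and in every ticket group — no reversal.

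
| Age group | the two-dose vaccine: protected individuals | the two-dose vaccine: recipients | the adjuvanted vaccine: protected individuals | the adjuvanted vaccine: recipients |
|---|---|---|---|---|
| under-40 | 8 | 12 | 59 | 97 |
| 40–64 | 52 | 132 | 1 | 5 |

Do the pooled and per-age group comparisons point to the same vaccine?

No

Under-40: the two-dose vaccine 8/12 = 66.7%, the adjuvanted vaccine 59/97 = 60.8% → the two-dose vaccine
40–64: the two-dose vaccine 52/132 = 39.4%, the adjuvanted vaccine 1/5 = 20.0% → the two-dose vaccine
Overall: the two-dose vaccine 60/144 = 41.7%, the adjuvanted vaccine 60/102 = 58.8% → the adjuvanted vaccine
The two-dose vaccine wins each age group but the adjuvanted vaccine wins overall — the comparison reverses. The two-dose vaccine's recipients skew toward 40–64, which has a lower base rate.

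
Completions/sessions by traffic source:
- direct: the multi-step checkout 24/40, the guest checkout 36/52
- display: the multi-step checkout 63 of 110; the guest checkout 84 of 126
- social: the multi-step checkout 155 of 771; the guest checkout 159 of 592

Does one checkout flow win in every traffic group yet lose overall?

Direct: the multi-step checkout 24/40 = 60.0%, the guest checkout 36/52 = 69.2% → the guest checkout
Display: the multi-step checkout 63/110 = 57.3%, the guest checkout 84/126 = 66.7% → the guest checkout
Social: the multi-step checkout 155/771 = 20.1%, the guest checkout 159/592 = 26.9% → the guest checkout
Overall: the multi-step checkout 242/921 = 26.3%, the guest checkout 279/770 = 36.2% → the guest checkout
The guest checkout wins overall and in every traffic group — no reversal.

No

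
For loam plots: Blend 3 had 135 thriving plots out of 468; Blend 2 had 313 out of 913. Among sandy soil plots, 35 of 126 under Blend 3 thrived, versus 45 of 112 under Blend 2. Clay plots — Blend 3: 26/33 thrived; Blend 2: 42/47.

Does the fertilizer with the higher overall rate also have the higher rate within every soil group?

Loam: Blend 3 135/468 = 28.8%, Blend 2 313/913 = 34.3% → Blend 2
Sandy soil: Blend 3 35/126 = 27.8%, Blend 2 45/112 = 40.2% → Blend 2
Clay: Blend 3 26/33 = 78.8%, Blend 2 42/47 = 89.4% → Blend 2
Overall: Blend 3 196/627 = 31.3%, Blend 2 400/1072 = 37.3% → Blend 2
Blend 2 wins overall and in every soil group — no reversal.

Yes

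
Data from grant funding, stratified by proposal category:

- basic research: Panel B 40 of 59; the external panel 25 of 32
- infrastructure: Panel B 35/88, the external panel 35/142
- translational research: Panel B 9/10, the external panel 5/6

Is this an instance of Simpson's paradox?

Basic research: Panel B 40/59 = 67.8%, the external panel 25/32 = 78.1% → the external panel
Infrastructure: Panel B 35/88 = 39.8%, the external panel 35/142 = 24.6% → Panel B
Translational research: Panel B 9/10 = 90.0%, the external panel 5/6 = 83.3% → Panel B
Overall: Panel B 84/157 = 53.5%, the external panel 65/180 = 36.1% → Panel B
Neither sweeps: Panel B wins 2 of 3 groups, the external panel wins 1. Panel B wins overall but not every group — no Simpson reversal.

No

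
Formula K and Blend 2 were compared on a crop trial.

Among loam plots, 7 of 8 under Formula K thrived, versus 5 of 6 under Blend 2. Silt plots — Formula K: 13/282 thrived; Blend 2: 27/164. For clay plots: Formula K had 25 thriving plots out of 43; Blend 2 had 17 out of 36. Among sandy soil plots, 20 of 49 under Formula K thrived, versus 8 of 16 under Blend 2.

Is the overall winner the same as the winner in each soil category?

Loam: Formula K 7/8 = 87.5%, Blend 2 5/6 = 83.3% → Formula K
Silt: Formula K 13/282 = 4.6%, Blend 2 27/164 = 16.5% → Blend 2
Clay: Formula K 25/43 = 58.1%, Blend 2 17/36 = 47.2% → Formula K
Sandy soil: Formula K 20/49 = 40.8%, Blend 2 8/16 = 50.0% → Blend 2
Overall: Formula K 65/382 = 17.0%, Blend 2 57/222 = 25.7% → Blend 2
Neither sweeps: Formula K wins 2 of 4 groups, Blend 2 wins 2. Blend 2 wins overall but not every group — no Simpson reversal.

No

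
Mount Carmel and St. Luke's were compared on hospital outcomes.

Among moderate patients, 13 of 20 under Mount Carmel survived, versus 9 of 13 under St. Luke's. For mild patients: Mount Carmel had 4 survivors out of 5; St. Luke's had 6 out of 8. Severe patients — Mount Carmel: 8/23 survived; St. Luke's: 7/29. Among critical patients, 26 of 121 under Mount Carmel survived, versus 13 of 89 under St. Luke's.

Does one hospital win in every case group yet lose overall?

No

Moderate: Mount Carmel 13/20 = 65.0%, St. Luke's 9/13 = 69.2% → St. Luke's
Mild: Mount Carmel 4/5 = 80.0%, St. Luke's 6/8 = 75.0% → Mount Carmel
Severe: Mount Carmel 8/23 = 34.8%, St. Luke's 7/29 = 24.1% → Mount Carmel
Critical: Mount Carmel 26/121 = 21.5%, St. Luke's 13/89 = 14.6% → Mount Carmel
Overall: Mount Carmel 51/169 = 30.2%, St. Luke's 35/139 = 25.2% → Mount Carmel
Neither sweeps: Mount Carmel wins 3 of 4 groups, St. Luke's wins 1. Mount Carmel wins overall but not every group — no Simpson reversal.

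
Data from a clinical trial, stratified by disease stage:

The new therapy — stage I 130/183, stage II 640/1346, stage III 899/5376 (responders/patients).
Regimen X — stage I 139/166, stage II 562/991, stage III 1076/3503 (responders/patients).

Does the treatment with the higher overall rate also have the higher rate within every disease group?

Yes

Stage I: the new therapy 130/183 = 71.0%, Regimen X 139/166 = 83.7% → Regimen X
Stage II: the new therapy 640/1346 = 47.5%, Regimen X 562/991 = 56.7% → Regimen X
Stage III: the new therapy 899/5376 = 16.7%, Regimen X 1076/3503 = 30.7% → Regimen X
Overall: the new therapy 1669/6905 = 24.2%, Regimen X 1777/4660 = 38.1% → Regimen X
Regimen X wins overall and in every disease group — no reversal.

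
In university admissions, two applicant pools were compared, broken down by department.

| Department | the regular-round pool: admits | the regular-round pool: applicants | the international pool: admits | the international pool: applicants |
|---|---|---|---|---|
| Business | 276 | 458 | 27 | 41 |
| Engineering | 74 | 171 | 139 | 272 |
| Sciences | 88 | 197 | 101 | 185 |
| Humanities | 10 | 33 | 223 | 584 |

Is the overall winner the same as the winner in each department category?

Business: the regular-round pool 276/458 = 60.3%, the international pool 27/41 = 65.9% → the international pool
Engineering: the regular-round pool 74/171 = 43.3%, the international pool 139/272 = 51.1% → the international pool
Sciences: the regular-round pool 88/197 = 44.7%, the international pool 101/185 = 54.6% → the international pool
Humanities: the regular-round pool 10/33 = 30.3%, the international pool 223/584 = 38.2% → the international pool
Overall: the regular-round pool 448/859 = 52.2%, the international pool 490/1082 = 45.3% → the regular-round pool
The international pool wins each department group but the regular-round pool wins overall — the comparison reverses. The international pool's applicants skew toward Humanities, which has a lower base rate.

No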